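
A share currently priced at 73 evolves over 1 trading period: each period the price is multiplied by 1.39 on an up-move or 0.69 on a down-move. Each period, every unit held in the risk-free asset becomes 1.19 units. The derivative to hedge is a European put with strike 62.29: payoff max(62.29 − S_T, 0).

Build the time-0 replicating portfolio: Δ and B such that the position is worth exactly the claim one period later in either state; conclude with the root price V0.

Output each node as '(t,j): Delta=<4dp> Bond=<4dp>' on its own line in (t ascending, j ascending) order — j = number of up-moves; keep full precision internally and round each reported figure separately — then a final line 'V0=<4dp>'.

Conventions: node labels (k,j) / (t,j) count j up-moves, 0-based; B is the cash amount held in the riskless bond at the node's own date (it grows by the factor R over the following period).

(0,0): Delta=-0.2333 Bond=19.8905
V0=2.8619

The replicating-portfolio and risk-neutral prices coincide; use p* = (1.19−0.69)/(1.39−0.69) = 0.7143 for the latter.
At maturity the claim pays: V(1,0)=11.9200, V(1,1)=0.0000
  t=0,j=0: stock 73.0000 → up 101.4700 (V=0.0000), down 50.3700 (V=11.9200). Price 2.8619; hedge Δ=-0.2333, bond B=19.8905.
Sanity check at the root: Δ(0,0)·S0 + B(0,0) reproduces V0 = 2.8619.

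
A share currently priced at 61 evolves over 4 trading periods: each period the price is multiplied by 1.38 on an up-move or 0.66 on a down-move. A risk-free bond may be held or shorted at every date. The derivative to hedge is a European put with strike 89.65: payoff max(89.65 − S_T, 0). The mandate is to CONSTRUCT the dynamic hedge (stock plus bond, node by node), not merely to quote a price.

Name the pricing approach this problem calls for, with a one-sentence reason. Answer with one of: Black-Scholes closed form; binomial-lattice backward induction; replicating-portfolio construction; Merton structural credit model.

framework: replicating-portfolio construction

Key observation: the deliverable is the dynamic trading strategy on the 4-step tree (spot 61, moves 1.38 and 0.66), so the valuation must go through the node-by-node replicating-portfolio solve.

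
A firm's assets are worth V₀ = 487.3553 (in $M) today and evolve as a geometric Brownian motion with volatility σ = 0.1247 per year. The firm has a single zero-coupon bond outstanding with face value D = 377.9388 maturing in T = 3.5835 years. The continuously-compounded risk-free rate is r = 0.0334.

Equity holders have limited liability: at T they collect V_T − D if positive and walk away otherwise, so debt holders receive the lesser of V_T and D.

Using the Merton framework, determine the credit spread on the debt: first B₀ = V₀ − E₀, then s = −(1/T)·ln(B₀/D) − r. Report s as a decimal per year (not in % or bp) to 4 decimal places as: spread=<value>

With assets at 487.3553 and a single debt payment of 377.9388 at 3.5835 years:
d₁ = [ln(V₀/D) + (r + σ²/2)T] / (σ√T)
   = [ln(487.3553/377.9388) + (0.0334 + 0.5·0.1247²)·3.5835] / (0.1247·√3.5835)
   = [0.254261 + 0.147551] / 0.236059 = 1.702169
d₂ = d₁ − σ√T = 1.702169 − 0.236059 = 1.466110
N(d₁) = 0.955638,  N(d₂) = 0.928691,  e^(−rT) = 0.887196
E₀ = V₀·N(d₁) − D·e^(−rT)·N(d₂)
   = 487.3553·0.955638 − 377.9388·0.887196·0.928691 = 154.339752
B₀ = V₀ − E₀ = 487.3553 − 154.339752 = 333.015548
spread = −(1/T)·ln(B₀/D) − r = −(1/3.5835)·ln(333.015548/377.9388) − 0.0334 = 0.00191271

spread=0.0019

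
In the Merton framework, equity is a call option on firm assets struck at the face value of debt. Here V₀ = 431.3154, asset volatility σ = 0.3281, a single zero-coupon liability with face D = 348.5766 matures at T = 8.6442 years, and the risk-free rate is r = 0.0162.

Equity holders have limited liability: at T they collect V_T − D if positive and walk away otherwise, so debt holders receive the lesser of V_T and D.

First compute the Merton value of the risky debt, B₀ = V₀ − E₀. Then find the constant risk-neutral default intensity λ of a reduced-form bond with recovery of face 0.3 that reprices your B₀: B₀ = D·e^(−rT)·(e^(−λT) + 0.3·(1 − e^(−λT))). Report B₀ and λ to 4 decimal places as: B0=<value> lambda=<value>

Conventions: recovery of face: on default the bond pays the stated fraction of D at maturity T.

B0=222.9388 lambda=0.0548

Equity is a call on the firm's assets struck at D = 348.5766:
d₁ = [ln(V₀/D) + (r + σ²/2)T] / (σ√T)
   = [ln(431.3154/348.5766) + (0.0162 + 0.5·0.3281²)·8.6442] / (0.3281·√8.6442)
   = [0.212982 + 0.605308] / 0.964647 = 0.848279
d₂ = d₁ − σ√T = 0.848279 − 0.964647 = -0.116369
N(d₁) = 0.801859,  N(d₂) = 0.453680,  e^(−rT) = 0.869327
E₀ = V₀·N(d₁) − D·e^(−rT)·N(d₂)
   = 431.3154·0.801859 − 348.5766·0.869327·0.453680 = 208.376629
B₀ = V₀ − E₀ = 431.3154 − 208.376629 = 222.938771
e^(−λT) = (B₀·e^(rT)/D − 0.3)/(1 − 0.3) = (222.9388·1.150315/348.5766 − 0.3)/0.7 = 0.62243717
λ = −ln(0.62243717)/8.6442 = 0.054847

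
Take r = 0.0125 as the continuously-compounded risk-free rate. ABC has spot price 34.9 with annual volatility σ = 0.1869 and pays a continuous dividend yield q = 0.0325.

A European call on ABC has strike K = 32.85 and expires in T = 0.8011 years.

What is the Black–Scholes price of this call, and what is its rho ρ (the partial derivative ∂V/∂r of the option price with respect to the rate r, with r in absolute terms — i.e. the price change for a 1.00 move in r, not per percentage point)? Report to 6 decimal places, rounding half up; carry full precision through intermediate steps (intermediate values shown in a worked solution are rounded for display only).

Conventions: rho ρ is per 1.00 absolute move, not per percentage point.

price = 3.035294
ρ = 14.912906

σ√T = 0.1869·√0.8011 = 0.167283
d₁ = (ln(S/K) + (r−q+σ²/2)T) / (σ√T) = (ln(34.9/32.85) + (0.0125−0.0325+0.1869²/2)·0.8011) / 0.167283 = (0.060535 − 0.002030) / 0.167283 = 0.349736
d₂ = d₁ − σ√T = 0.349736 − 0.167283 = 0.182452
e^{−rT} = 0.990036
e^{−qT} = 0.974300
N(d₁) = 0.636731,  N(d₂) = 0.572386
Call price V = S·e^{−qT}·N(d₁) − K·e^{−rT}·N(d₂) = 21.650830 − 18.615536 = 3.035294
ρ = K·T·e^{−rT}·N(d₂) = 14.912906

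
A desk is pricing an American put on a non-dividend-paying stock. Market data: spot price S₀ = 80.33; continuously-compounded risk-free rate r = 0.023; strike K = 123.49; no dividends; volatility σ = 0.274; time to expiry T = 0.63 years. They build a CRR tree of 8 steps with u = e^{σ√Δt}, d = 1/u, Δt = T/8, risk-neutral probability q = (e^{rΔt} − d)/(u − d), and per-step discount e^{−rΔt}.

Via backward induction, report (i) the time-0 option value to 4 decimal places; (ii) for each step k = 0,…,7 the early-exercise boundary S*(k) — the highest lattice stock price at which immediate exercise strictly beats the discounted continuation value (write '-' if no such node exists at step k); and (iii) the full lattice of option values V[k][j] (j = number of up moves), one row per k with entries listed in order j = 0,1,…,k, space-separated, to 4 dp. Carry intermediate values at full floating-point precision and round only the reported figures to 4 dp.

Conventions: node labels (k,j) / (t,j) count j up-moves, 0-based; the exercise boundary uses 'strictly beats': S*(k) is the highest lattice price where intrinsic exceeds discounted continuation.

price = 43.1600
boundary = 80.3300 86.7503 80.3300 86.7503 93.6838 86.7503 93.6838 101.1714
tree:
43.1600
49.1052 36.7397
54.6103 43.1600 29.8822
59.7081 49.1052 36.7397 22.9277
64.4285 54.6103 43.1600 29.8062 15.9259
68.7996 59.7081 49.1052 36.7397 22.3983 9.3167
72.8472 64.4285 54.6103 43.1600 29.8062 14.8492 3.6515
76.5952 68.7996 59.7081 49.1052 36.7397 22.3186 7.2090 0.0000
80.0659 72.8472 64.4285 54.6103 43.1600 29.8062 14.2325 0.0000 0.0000

Δt=0.07875  u=1.07992  d=0.92599  q=0.49256  discount=0.99819
step 8 (expiry): payoffs max(K−S,0) = 80.0659 72.8472 64.4285 54.6103 43.1600 29.8062 14.2325 0.0000 0.0000
step 7: (k=7,j=0): S=46.8948, K−S=76.5952, hold=76.3718 ⇒ V=76.5952 exercise | (k=7,j=1): S=54.6904, K−S=68.7996, hold=68.5761 ⇒ V=68.7996 exercise | (k=7,j=2): S=63.7819, K−S=59.7081, hold=59.4846 ⇒ V=59.7081 exercise | (k=7,j=3): S=74.3848, K−S=49.1052, hold=48.8817 ⇒ V=49.1052 exercise | (k=7,j=4): S=86.7503, K−S=36.7397, hold=36.5162 ⇒ V=36.7397 exercise | (k=7,j=5): S=101.1714, K−S=22.3186, hold=22.0951 ⇒ V=22.3186 exercise | (k=7,j=6): S=117.9898, K−S=5.5002, hold=7.2090 ⇒ V=7.2090 continue | (k=7,j=7): S=137.6041, K−S=0.0000, hold=0.0000 ⇒ V=0.0000 continue  boundary S*=101.1714
step 6: (k=6,j=0): S=50.6428, K−S=72.8472, hold=72.6237 ⇒ V=72.8472 exercise | (k=6,j=1): S=59.0615, K−S=64.4285, hold=64.2051 ⇒ V=64.4285 exercise | (k=6,j=2): S=68.8797, K−S=54.6103, hold=54.3869 ⇒ V=54.6103 exercise | (k=6,j=3): S=80.3300, K−S=43.1600, hold=42.9365 ⇒ V=43.1600 exercise | (k=6,j=4): S=93.6838, K−S=29.8062, hold=29.5827 ⇒ V=29.8062 exercise | (k=6,j=5): S=109.2575, K−S=14.2325, hold=14.8492 ⇒ V=14.8492 continue | (k=6,j=6): S=127.4201, K−S=0.0000, hold=3.6515 ⇒ V=3.6515 continue  boundary S*=93.6838
step 5: (k=5,j=0): S=54.6904, K−S=68.7996, hold=68.5761 ⇒ V=68.7996 exercise | (k=5,j=1): S=63.7819, K−S=59.7081, hold=59.4846 ⇒ V=59.7081 exercise | (k=5,j=2): S=74.3848, K−S=49.1052, hold=48.8817 ⇒ V=49.1052 exercise | (k=5,j=3): S=86.7503, K−S=36.7397, hold=36.5162 ⇒ V=36.7397 exercise | (k=5,j=4): S=101.1714, K−S=22.3186, hold=22.3983 ⇒ V=22.3983 continue | (k=5,j=5): S=117.9898, K−S=5.5002, hold=9.3167 ⇒ V=9.3167 continue  boundary S*=86.7503
step 4: (k=4,j=0): S=59.0615, K−S=64.4285, hold=64.2051 ⇒ V=64.4285 exercise | (k=4,j=1): S=68.8797, K−S=54.6103, hold=54.3869 ⇒ V=54.6103 exercise | (k=4,j=2): S=80.3300, K−S=43.1600, hold=42.9365 ⇒ V=43.1600 exercise | (k=4,j=3): S=93.6838, K−S=29.8062, hold=29.6219 ⇒ V=29.8062 exercise | (k=4,j=4): S=109.2575, K−S=14.2325, hold=15.9259 ⇒ V=15.9259 continue  boundary S*=93.6838
step 3: (k=3,j=0): S=63.7819, K−S=59.7081, hold=59.4846 ⇒ V=59.7081 exercise | (k=3,j=1): S=74.3848, K−S=49.1052, hold=48.8817 ⇒ V=49.1052 exercise | (k=3,j=2): S=86.7503, K−S=36.7397, hold=36.5162 ⇒ V=36.7397 exercise | (k=3,j=3): S=101.1714, K−S=22.3186, hold=22.9277 ⇒ V=22.9277 continue  boundary S*=86.7503
step 2: (k=2,j=0): S=68.8797, K−S=54.6103, hold=54.3869 ⇒ V=54.6103 exercise | (k=2,j=1): S=80.3300, K−S=43.1600, hold=42.9365 ⇒ V=43.1600 exercise | (k=2,j=2): S=93.6838, K−S=29.8062, hold=29.8822 ⇒ V=29.8822 continue  boundary S*=80.3300
step 1: (k=1,j=0): S=74.3848, K−S=49.1052, hold=48.8817 ⇒ V=49.1052 exercise | (k=1,j=1): S=86.7503, K−S=36.7397, hold=36.5536 ⇒ V=36.7397 exercise  boundary S*=86.7503
step 0: (k=0,j=0): S=80.3300, K−S=43.1600, hold=42.9365 ⇒ V=43.1600 exercise  boundary S*=80.3300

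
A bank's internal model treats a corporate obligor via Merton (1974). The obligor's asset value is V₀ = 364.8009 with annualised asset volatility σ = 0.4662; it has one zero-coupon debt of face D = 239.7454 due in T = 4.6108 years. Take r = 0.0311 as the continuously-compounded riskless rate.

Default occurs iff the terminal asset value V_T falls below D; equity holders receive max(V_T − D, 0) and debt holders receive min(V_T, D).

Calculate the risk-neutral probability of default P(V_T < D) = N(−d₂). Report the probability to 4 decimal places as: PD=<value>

Work the structural quantities from V₀ = 364.8009 against face 239.7454:
d₁ = [ln(V₀/D) + (r + σ²/2)T] / (σ√T)
   = [ln(364.8009/239.7454) + (0.0311 + 0.5·0.4662²)·4.6108] / (0.4662·√4.6108)
   = [0.419774 + 0.644457] / 1.001061 = 1.063104
d₂ = d₁ − σ√T = 1.063104 − 1.001061 = 0.062043
risk-neutral PD = N(−d₂) = N(-0.062043) = 0.475264

PD=0.4753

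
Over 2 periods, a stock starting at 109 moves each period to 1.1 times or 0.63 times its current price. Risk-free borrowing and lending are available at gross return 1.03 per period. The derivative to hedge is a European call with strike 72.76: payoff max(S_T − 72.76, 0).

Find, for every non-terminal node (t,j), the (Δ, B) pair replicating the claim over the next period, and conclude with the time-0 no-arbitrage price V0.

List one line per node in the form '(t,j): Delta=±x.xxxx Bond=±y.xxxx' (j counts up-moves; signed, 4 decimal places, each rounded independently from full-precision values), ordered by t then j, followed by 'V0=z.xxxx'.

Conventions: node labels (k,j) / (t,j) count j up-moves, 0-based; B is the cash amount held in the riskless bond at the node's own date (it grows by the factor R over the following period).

No-arbitrage ⇒ martingale measure with p* = (R−d)/(u−d) = 0.8511.
At maturity the claim pays: V(2,0)=0.0000, V(2,1)=2.7770, V(2,2)=59.1300
(1,0): S=68.6700. Δ = (V_up−V_dn)/(S_up−S_dn) = (2.7770−0.0000)/(75.5370−43.2621) = 0.0860. V = [p*·2.7770 + (1−p*)·0.0000]/1.03 = 2.2946. B = V − Δ·S = -3.6139.
(1,1): S=119.9000. Δ = (V_up−V_dn)/(S_up−S_dn) = (59.1300−2.7770)/(131.8900−75.5370) = 1.0000. V = [p*·59.1300 + (1−p*)·2.7770]/1.03 = 49.2592. B = V − Δ·S = -70.6408.
(0,0): S=109.0000. Δ = (V_up−V_dn)/(S_up−S_dn) = (49.2592−2.2946)/(119.9000−68.6700) = 0.9167. V = [p*·49.2592 + (1−p*)·2.2946]/1.03 = 41.0335. B = V − Δ·S = -58.8913.
Check: Δ(0,0)·S0 + B(0,0) = 41.0335 = V0.

(0,0): Delta=0.9167 Bond=-58.8913
(1,0): Delta=0.0860 Bond=-3.6139
(1,1): Delta=1.0000 Bond=-70.6408
V0=41.0335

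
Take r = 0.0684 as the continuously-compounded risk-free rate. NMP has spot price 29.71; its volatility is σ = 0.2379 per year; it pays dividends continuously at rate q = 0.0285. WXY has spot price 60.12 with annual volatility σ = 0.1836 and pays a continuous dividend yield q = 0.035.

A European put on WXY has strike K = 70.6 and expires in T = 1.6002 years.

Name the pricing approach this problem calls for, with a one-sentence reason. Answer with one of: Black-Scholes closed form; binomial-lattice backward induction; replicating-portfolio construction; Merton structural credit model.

framework: Black-Scholes closed form

Key observation: the strike-70.6 put on WXY is European-exercise on a continuously-modelled lognormal underlying, so its value is a single closed-form evaluation.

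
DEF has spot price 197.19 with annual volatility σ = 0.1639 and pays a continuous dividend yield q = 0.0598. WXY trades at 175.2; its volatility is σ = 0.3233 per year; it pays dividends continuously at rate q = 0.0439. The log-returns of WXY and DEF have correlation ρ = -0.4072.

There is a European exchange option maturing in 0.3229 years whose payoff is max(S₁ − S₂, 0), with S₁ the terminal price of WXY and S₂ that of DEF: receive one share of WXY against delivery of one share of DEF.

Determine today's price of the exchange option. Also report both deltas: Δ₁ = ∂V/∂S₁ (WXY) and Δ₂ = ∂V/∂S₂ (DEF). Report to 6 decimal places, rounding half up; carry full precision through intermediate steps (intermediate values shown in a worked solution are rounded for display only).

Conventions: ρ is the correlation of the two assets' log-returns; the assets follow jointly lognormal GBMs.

exchange price = 8.871308
Δ1 = 0.355201
Δ2 = -0.270601

σ_eff = √(σ₁² + σ₂² − 2ρσ₁σ₂) = √(0.3233² + 0.1639² − 2·-0.4072·0.3233·0.1639) = 0.417780
d₁ = (ln(S₁/S₂) + (q₂ − q₁ + σ_eff²/2)T) / (σ_eff√T) = (ln(175.2/197.19) + (0.0598 − 0.0439 + 0.087270)·0.3229) / 0.237401 = -0.357733
d₂ = d₁ − σ_eff√T = -0.357733 − 0.237401 = -0.595133
N(d₁) = 0.360272,  N(d₂) = 0.275877
V = S₁·e^{−q₁T}·N(d₁) − S₂·e^{−q₂T}·N(d₂) = 62.231179 − 53.359872 = 8.871308
Key observation: no risk-free rate is needed — with the second asset as numeraire the exchange option is a call on the ratio S₁/S₂, and r cancels out of the value.
Δ₁ = e^{−q₁T}·N(d₁) = 0.355201;  Δ₂ = −e^{−q₂T}·N(d₂) = -0.270601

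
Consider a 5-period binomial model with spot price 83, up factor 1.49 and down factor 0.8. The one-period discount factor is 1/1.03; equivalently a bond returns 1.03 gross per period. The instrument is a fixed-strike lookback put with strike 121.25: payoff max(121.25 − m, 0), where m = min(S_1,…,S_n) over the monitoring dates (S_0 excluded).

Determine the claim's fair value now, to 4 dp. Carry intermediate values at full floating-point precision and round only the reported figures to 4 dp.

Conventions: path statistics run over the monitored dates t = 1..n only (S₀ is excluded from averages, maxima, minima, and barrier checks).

price = 52.5072

With p* = (R−d)/(u−d) = 0.3333, sum probability × payoff across the paths and divide by R^5.
Enumerate all 2^5 = 32 price paths (U = up ×1.49, D = down ×0.8); each path with k up-moves has probability p*^k·(1−p*)^(5−k).
DDDDD: m=27.1974, payoff=94.0526, prob=0.131687
UDDDD: m=50.6552, payoff=70.5948, prob=0.065844
DUDDD: m=50.6552, payoff=70.5948, prob=0.065844
UUDDD: m=94.3454, payoff=26.9046, prob=0.032922
DDUDD: m=50.6552, payoff=70.5948, prob=0.065844
UDUDD: m=94.3454, payoff=26.9046, prob=0.032922
DUUDD: m=66.4000, payoff=54.8500, prob=0.032922
UUUDD: m=123.6700, payoff=0.0000, prob=0.016461
DDDUD: m=42.4960, payoff=78.7540, prob=0.065844
UDDUD: m=79.1488, payoff=42.1012, prob=0.032922
DUDUD: m=66.4000, payoff=54.8500, prob=0.032922
UUDUD: m=123.6700, payoff=0.0000, prob=0.016461
DDUUD: m=53.1200, payoff=68.1300, prob=0.032922
UDUUD: m=98.9360, payoff=22.3140, prob=0.016461
DUUUD: m=66.4000, payoff=54.8500, prob=0.016461
UUUUD: m=123.6700, payoff=0.0000, prob=0.008230
DDDDU: m=33.9968, payoff=87.2532, prob=0.065844
UDDDU: m=63.3190, payoff=57.9310, prob=0.032922
DUDDU: m=63.3190, payoff=57.9310, prob=0.032922
UUDDU: m=117.9317, payoff=3.3183, prob=0.016461
DDUDU: m=53.1200, payoff=68.1300, prob=0.032922
UDUDU: m=98.9360, payoff=22.3140, prob=0.016461
DUUDU: m=66.4000, payoff=54.8500, prob=0.016461
UUUDU: m=123.6700, payoff=0.0000, prob=0.008230
DDDUU: m=42.4960, payoff=78.7540, prob=0.032922
UDDUU: m=79.1488, payoff=42.1012, prob=0.016461
DUDUU: m=66.4000, payoff=54.8500, prob=0.016461
UUDUU: m=123.6700, payoff=0.0000, prob=0.008230
DDUUU: m=53.1200, payoff=68.1300, prob=0.016461
UDUUU: m=98.9360, payoff=22.3140, prob=0.008230
DUUUU: m=66.4000, payoff=54.8500, prob=0.008230
UUUUU: m=123.6700, payoff=0.0000, prob=0.004115
Price = Σ prob·payoff / R^5 = 60.870267 / 1.159274 = 52.5072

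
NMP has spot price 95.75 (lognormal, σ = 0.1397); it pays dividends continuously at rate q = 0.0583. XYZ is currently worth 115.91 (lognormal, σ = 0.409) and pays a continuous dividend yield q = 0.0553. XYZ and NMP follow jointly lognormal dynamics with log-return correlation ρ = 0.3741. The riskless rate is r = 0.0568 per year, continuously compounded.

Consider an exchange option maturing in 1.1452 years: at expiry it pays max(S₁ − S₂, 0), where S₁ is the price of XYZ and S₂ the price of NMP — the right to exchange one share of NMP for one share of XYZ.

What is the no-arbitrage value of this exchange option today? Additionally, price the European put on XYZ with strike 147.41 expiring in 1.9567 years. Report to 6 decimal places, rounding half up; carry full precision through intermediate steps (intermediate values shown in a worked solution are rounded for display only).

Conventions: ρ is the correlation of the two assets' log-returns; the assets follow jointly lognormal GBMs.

σ_eff = √(σ₁² + σ₂² − 2ρσ₁σ₂) = √(0.409² + 0.1397² − 2·0.3741·0.409·0.1397) = 0.379535
d₁ = (ln(S₁/S₂) + (q₂ − q₁ + σ_eff²/2)T) / (σ_eff√T) = (ln(115.91/95.75) + (0.0583 − 0.0553 + 0.072023)·1.1452) / 0.406156 = 0.681980
d₂ = d₁ − σ_eff√T = 0.681980 − 0.406156 = 0.275824
N(d₁) = 0.752374,  N(d₂) = 0.608659
V = S₁·e^{−q₁T}·N(d₁) − S₂·e^{−q₂T}·N(d₂) = 81.856124 − 54.515094 = 27.341030
[vanilla: XYZ put K=147.41]
σ√T = 0.409·√1.9567 = 0.572118
d₁ = (ln(S/K) + (r−q+σ²/2)T) / (σ√T) = (ln(115.91/147.41) + (0.0568−0.0553+0.409²/2)·1.9567) / 0.572118 = (-0.240404 + 0.166594) / 0.572118 = -0.129011
d₂ = d₁ − σ√T = -0.129011 − 0.572118 = -0.701129
e^{−rT} = 0.894813
e^{−qT} = 0.897443
N(−d₁) = 0.551325,  N(−d₂) = 0.758389
price = K·e^{−rT}·N(−d₂) − S·e^{−qT}·N(−d₁) = 100.034779 − 57.350326 = 42.684453

exchange price = 27.341030
price(XYZ put K=147.41) = 42.684453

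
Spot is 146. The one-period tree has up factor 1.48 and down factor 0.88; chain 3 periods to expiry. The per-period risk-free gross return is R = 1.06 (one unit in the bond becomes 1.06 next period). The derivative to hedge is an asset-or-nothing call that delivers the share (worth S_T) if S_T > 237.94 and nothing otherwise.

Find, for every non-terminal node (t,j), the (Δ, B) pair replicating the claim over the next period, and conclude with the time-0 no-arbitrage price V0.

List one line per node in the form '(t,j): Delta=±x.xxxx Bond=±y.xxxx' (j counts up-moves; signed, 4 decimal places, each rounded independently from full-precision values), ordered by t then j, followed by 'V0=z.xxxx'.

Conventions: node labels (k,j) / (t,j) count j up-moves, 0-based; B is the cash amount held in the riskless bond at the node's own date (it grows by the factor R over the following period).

No-arbitrage ⇒ martingale measure with p* = (R−d)/(u−d) = 0.3000.
Payoffs at expiry: V(3,0)=0.0000, V(3,1)=0.0000, V(3,2)=281.4226, V(3,3)=473.3016
(2,0): S=113.0624. Δ = (V_up−V_dn)/(S_up−S_dn) = (0.0000−0.0000)/(167.3324−99.4949) = 0.0000. V = [p*·0.0000 + (1−p*)·0.0000]/1.06 = 0.0000. B = V − Δ·S = 0.0000.
(2,1): S=190.1504. Δ = (V_up−V_dn)/(S_up−S_dn) = (281.4226−0.0000)/(281.4226−167.3324) = 2.4667. V = [p*·281.4226 + (1−p*)·0.0000]/1.06 = 79.6479. B = V − Δ·S = -389.3897.
(2,2): S=319.7984. Δ = (V_up−V_dn)/(S_up−S_dn) = (473.3016−281.4226)/(473.3016−281.4226) = 1.0000. V = [p*·473.3016 + (1−p*)·281.4226]/1.06 = 319.7984. B = V − Δ·S = 0.0000.
(1,0): S=128.4800. Δ = (V_up−V_dn)/(S_up−S_dn) = (79.6479−0.0000)/(190.1504−113.0624) = 1.0332. V = [p*·79.6479 + (1−p*)·0.0000]/1.06 = 22.5419. B = V − Δ·S = -110.2046.
(1,1): S=216.0800. Δ = (V_up−V_dn)/(S_up−S_dn) = (319.7984−79.6479)/(319.7984−190.1504) = 1.8523. V = [p*·319.7984 + (1−p*)·79.6479]/1.06 = 143.1067. B = V − Δ·S = -257.1442.
(0,0): S=146.0000. Δ = (V_up−V_dn)/(S_up−S_dn) = (143.1067−22.5419)/(216.0800−128.4800) = 1.3763. V = [p*·143.1067 + (1−p*)·22.5419]/1.06 = 55.3880. B = V − Δ·S = -145.5533.
As a check, the time-0 holding Δ(0,0)·S0 + B(0,0) comes to 55.3880 — exactly V0.

(0,0): Delta=1.3763 Bond=-145.5533
(1,0): Delta=1.0332 Bond=-110.2046
(1,1): Delta=1.8523 Bond=-257.1442
(2,0): Delta=0.0000 Bond=0.0000
(2,1): Delta=2.4667 Bond=-389.3897
(2,2): Delta=1.0000 Bond=0.0000
V0=55.3880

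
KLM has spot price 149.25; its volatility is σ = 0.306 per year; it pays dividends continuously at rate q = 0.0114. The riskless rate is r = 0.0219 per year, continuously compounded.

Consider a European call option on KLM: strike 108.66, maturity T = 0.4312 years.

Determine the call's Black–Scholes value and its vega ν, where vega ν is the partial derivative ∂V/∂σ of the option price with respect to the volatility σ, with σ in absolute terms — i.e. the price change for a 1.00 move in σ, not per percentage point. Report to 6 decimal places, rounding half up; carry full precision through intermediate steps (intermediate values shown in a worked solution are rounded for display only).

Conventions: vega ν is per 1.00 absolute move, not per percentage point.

σ√T = 0.306·√0.4312 = 0.200937
d₁ = (ln(S/K) + (r−q+σ²/2)T) / (σ√T) = (ln(149.25/108.66) + (0.0219−0.0114+0.306²/2)·0.4312) / 0.200937 = (0.317399 + 0.024716) / 0.200937 = 1.702593
d₂ = d₁ − σ√T = 1.702593 − 0.200937 = 1.501655
e^{−rT} = 0.990601
e^{−qT} = 0.995096
N(d₁) = 0.955678,  N(d₂) = 0.933407
Call price V = S·e^{−qT}·N(d₁) − K·e^{−rT}·N(d₂) = 141.935488 − 100.470726 = 41.464762
φ(d₁) = (1/√(2π))·e^{−d₁²/2} = 0.093635
ν = S·e^{−qT}·φ(d₁)·√T = 9.131831

price = 41.464762
ν = 9.131831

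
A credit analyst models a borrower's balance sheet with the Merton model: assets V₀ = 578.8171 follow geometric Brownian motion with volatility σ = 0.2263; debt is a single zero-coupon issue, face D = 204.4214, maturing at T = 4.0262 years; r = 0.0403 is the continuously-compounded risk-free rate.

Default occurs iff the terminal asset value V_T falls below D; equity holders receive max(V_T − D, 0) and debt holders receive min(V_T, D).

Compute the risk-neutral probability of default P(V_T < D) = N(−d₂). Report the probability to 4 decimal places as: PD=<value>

PD=0.0077

With assets at 578.8171 and a single debt payment of 204.4214 at 4.0262 years:
d₁ = [ln(V₀/D) + (r + σ²/2)T] / (σ√T)
   = [ln(578.8171/204.4214) + (0.0403 + 0.5·0.2263²)·4.0262] / (0.2263·√4.0262)
   = [1.040803 + 0.265350] / 0.454080 = 2.876483
d₂ = d₁ − σ√T = 2.876483 − 0.454080 = 2.422403
risk-neutral PD = N(−d₂) = N(-2.422403) = 0.007709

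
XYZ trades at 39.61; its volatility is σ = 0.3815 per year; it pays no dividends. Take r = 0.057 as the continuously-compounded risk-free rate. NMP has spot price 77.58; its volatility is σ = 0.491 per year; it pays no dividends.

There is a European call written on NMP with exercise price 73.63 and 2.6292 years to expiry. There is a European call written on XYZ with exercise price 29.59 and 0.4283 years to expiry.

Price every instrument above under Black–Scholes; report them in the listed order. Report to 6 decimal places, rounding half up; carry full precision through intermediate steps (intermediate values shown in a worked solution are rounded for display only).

price(NMP call K=73.63) = 29.567432
price(XYZ call K=29.59) = 11.144598

[NMP call K=73.63]
σ√T = 0.491·√2.6292 = 0.796147
d₁ = (ln(S/K) + (r+σ²/2)T) / (σ√T) = (ln(77.58/73.63) + (0.057+0.491²/2)·2.6292) / 0.796147 = (0.052257 + 0.466789) / 0.796147 = 0.651948
d₂ = d₁ − σ√T = 0.651948 − 0.796147 = -0.144199
e^{−rT} = 0.860825
N(d₁) = 0.742783,  N(d₂) = 0.442672
price = S·N(d₁) − K·e^{−rT}·N(d₂) = 57.625080 − 28.057648 = 29.567432
[XYZ call K=29.59]
σ√T = 0.3815·√0.4283 = 0.249671
d₁ = (ln(S/K) + (r+σ²/2)T) / (σ√T) = (ln(39.61/29.59) + (0.057+0.3815²/2)·0.4283) / 0.249671 = (0.291645 + 0.055581) / 0.249671 = 1.390733
d₂ = d₁ − σ√T = 1.390733 − 0.249671 = 1.141062
e^{−rT} = 0.975882
N(d₁) = 0.917847,  N(d₂) = 0.873078
price = S·N(d₁) − K·e^{−rT}·N(d₂) = 36.355912 − 25.211315 = 11.144598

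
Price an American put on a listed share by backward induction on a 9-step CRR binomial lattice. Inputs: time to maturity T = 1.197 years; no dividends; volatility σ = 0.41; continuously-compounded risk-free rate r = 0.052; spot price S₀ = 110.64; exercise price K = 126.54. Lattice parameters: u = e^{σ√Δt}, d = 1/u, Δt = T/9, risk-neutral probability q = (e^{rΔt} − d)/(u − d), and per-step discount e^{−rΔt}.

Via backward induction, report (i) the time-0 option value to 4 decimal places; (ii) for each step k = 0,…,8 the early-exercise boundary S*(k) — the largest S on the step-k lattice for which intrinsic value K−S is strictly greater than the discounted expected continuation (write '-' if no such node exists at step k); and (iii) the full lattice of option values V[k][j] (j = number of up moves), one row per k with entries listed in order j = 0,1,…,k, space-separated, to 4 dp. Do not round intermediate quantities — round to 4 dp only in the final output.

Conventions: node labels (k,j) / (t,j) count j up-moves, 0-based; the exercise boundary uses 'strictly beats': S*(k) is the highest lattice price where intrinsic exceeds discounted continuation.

price = 25.8874
boundary = - - - 70.6481 82.0423 70.6481 82.0423 95.2741 82.0423
tree:
25.8874
34.5632 17.0745
44.7126 24.3147 9.6554
55.8919 33.5188 14.9201 4.2210
65.7037 44.4977 22.3774 7.2403 1.0856
74.1527 55.8919 32.3233 12.1701 2.1260 0.0000
81.4284 65.7037 44.4977 19.8993 4.1633 0.0000 0.0000
87.6936 74.1527 55.8919 31.2659 8.1529 0.0000 0.0000 0.0000
93.0886 81.4284 65.7037 44.4977 15.9658 0.0000 0.0000 0.0000 0.0000
97.7344 87.6936 74.1527 55.8919 31.2659 0.0000 0.0000 0.0000 0.0000 0.0000

params: Δt=0.13300 u=1.16128 d=0.86112 q=0.48581 e^(-rΔt)=0.99311
t_9 payoffs: 97.7344 87.6936 74.1527 55.8919 31.2659 0.0000 0.0000 0.0000 0.0000 0.0000
t_8: node(8,0) S=33.4514 payoff=93.0886 vs cont=92.2165 → 93.0886 [stop]  node(8,1) S=45.1116 payoff=81.4284 vs cont=80.5562 → 81.4284 [stop]  node(8,2) S=60.8363 payoff=65.7037 vs cont=64.8315 → 65.7037 [stop]  node(8,3) S=82.0423 payoff=44.4977 vs cont=43.6256 → 44.4977 [stop]  node(8,4) S=110.6400 payoff=15.9000 vs cont=15.9658 → 15.9658 [wait]  node(8,5) S=149.2061 payoff=0.0000 vs cont=0.0000 → 0.0000 [wait]  node(8,6) S=201.2154 payoff=0.0000 vs cont=0.0000 → 0.0000 [wait]  node(8,7) S=271.3537 payoff=0.0000 vs cont=0.0000 → 0.0000 [wait]  node(8,8) S=365.9403 payoff=0.0000 vs cont=0.0000 → 0.0000 [wait]  ⇒ S*(8)=82.0423
t_7: node(7,0) S=38.8464 payoff=87.6936 vs cont=86.8214 → 87.6936 [stop]  node(7,1) S=52.3873 payoff=74.1527 vs cont=73.2806 → 74.1527 [stop]  node(7,2) S=70.6481 payoff=55.8919 vs cont=55.0198 → 55.8919 [stop]  node(7,3) S=95.2741 payoff=31.2659 vs cont=30.4255 → 31.2659 [stop]  node(7,4) S=128.4841 payoff=0.0000 vs cont=8.1529 → 8.1529 [wait]  node(7,5) S=173.2702 payoff=0.0000 vs cont=0.0000 → 0.0000 [wait]  node(7,6) S=233.6676 payoff=0.0000 vs cont=0.0000 → 0.0000 [wait]  node(7,7) S=315.1179 payoff=0.0000 vs cont=0.0000 → 0.0000 [wait]  ⇒ S*(7)=95.2741
t_6: node(6,0) S=45.1116 payoff=81.4284 vs cont=80.5562 → 81.4284 [stop]  node(6,1) S=60.8363 payoff=65.7037 vs cont=64.8315 → 65.7037 [stop]  node(6,2) S=82.0423 payoff=44.4977 vs cont=43.6256 → 44.4977 [stop]  node(6,3) S=110.6400 payoff=15.9000 vs cont=19.8993 → 19.8993 [wait]  node(6,4) S=149.2061 payoff=0.0000 vs cont=4.1633 → 4.1633 [wait]  node(6,5) S=201.2154 payoff=0.0000 vs cont=0.0000 → 0.0000 [wait]  node(6,6) S=271.3537 payoff=0.0000 vs cont=0.0000 → 0.0000 [wait]  ⇒ S*(6)=82.0423
t_5: node(5,0) S=52.3873 payoff=74.1527 vs cont=73.2806 → 74.1527 [stop]  node(5,1) S=70.6481 payoff=55.8919 vs cont=55.0198 → 55.8919 [stop]  node(5,2) S=95.2741 payoff=31.2659 vs cont=32.3233 → 32.3233 [wait]  node(5,3) S=128.4841 payoff=0.0000 vs cont=12.1701 → 12.1701 [wait]  node(5,4) S=173.2702 payoff=0.0000 vs cont=2.1260 → 2.1260 [wait]  node(5,5) S=233.6676 payoff=0.0000 vs cont=0.0000 → 0.0000 [wait]  ⇒ S*(5)=70.6481
t_4: node(4,0) S=60.8363 payoff=65.7037 vs cont=64.8315 → 65.7037 [stop]  node(4,1) S=82.0423 payoff=44.4977 vs cont=44.1357 → 44.4977 [stop]  node(4,2) S=110.6400 payoff=15.9000 vs cont=22.3774 → 22.3774 [wait]  node(4,3) S=149.2061 payoff=0.0000 vs cont=7.2403 → 7.2403 [wait]  node(4,4) S=201.2154 payoff=0.0000 vs cont=1.0856 → 1.0856 [wait]  ⇒ S*(4)=82.0423
t_3: node(3,0) S=70.6481 payoff=55.8919 vs cont=55.0198 → 55.8919 [stop]  node(3,1) S=95.2741 payoff=31.2659 vs cont=33.5188 → 33.5188 [wait]  node(3,2) S=128.4841 payoff=0.0000 vs cont=14.9201 → 14.9201 [wait]  node(3,3) S=173.2702 payoff=0.0000 vs cont=4.2210 → 4.2210 [wait]  ⇒ S*(3)=70.6481
t_2: node(2,0) S=82.0423 payoff=44.4977 vs cont=44.7126 → 44.7126 [wait]  node(2,1) S=110.6400 payoff=15.9000 vs cont=24.3147 → 24.3147 [wait]  node(2,2) S=149.2061 payoff=0.0000 vs cont=9.6554 → 9.6554 [wait]  ⇒ S*(2)=-
t_1: node(1,0) S=95.2741 payoff=31.2659 vs cont=34.5632 → 34.5632 [wait]  node(1,1) S=128.4841 payoff=0.0000 vs cont=17.0745 → 17.0745 [wait]  ⇒ S*(1)=-
t_0: node(0,0) S=110.6400 payoff=15.9000 vs cont=25.8874 → 25.8874 [wait]  ⇒ S*(0)=-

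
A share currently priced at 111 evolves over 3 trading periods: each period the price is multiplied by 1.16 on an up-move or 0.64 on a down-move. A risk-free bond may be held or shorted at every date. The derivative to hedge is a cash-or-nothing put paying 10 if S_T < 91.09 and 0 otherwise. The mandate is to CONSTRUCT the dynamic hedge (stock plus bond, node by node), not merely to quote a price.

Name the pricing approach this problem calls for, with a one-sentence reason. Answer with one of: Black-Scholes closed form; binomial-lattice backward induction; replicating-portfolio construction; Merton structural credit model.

framework: replicating-portfolio construction

Key observation: what is demanded is not a single number but the (Δ, B) position at each node of the 1.16/0.64 tree starting at 111; constructing those positions is the replicating-portfolio method.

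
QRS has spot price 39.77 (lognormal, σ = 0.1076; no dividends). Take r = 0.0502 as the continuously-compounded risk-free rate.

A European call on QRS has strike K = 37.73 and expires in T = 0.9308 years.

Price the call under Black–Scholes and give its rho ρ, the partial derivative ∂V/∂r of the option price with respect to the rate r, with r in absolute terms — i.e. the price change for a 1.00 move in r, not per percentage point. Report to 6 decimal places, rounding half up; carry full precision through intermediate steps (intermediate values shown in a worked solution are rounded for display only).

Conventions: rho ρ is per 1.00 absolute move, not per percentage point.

price = 4.116875
ρ = 27.395418

σ√T = 0.1076·√0.9308 = 0.103810
d₁ = (ln(S/K) + (r+σ²/2)T) / (σ√T) = (ln(39.77/37.73) + (0.0502+0.1076²/2)·0.9308) / 0.103810 = (0.052657 + 0.052114) / 0.103810 = 1.009262
d₂ = d₁ − σ√T = 1.009262 − 0.103810 = 0.905452
e^{−rT} = 0.954349
N(d₁) = 0.843575,  N(d₂) = 0.817387
Call price V = S·N(d₁) − K·e^{−rT}·N(d₂) = 33.548996 − 29.432121 = 4.116875
ρ = K·T·e^{−rT}·N(d₂) = 27.395418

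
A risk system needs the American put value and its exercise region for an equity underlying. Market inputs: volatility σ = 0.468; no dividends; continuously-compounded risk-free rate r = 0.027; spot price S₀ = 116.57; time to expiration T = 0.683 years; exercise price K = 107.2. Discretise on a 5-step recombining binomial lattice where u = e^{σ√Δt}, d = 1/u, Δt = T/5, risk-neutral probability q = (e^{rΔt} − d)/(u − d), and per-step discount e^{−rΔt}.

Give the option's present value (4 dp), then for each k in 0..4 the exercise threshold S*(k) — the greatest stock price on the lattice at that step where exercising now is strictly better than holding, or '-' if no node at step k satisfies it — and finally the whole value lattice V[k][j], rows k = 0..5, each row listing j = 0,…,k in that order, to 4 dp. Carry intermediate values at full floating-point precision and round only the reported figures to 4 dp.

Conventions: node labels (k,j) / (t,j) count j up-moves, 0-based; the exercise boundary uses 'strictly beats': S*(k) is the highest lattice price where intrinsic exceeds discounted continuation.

price = 12.5844
boundary = - - - 69.3788 82.4797
tree:
12.5844
18.8033 5.6001
27.2273 9.3564 1.3658
37.8212 15.3753 2.5743 0.0000
48.8411 24.7203 4.8522 0.0000 0.0000
58.1107 37.8212 9.1457 0.0000 0.0000 0.0000

Δt=0.13660  u=1.18883  d=0.84116  q=0.46749  discount=0.99632
step 5 (expiry): payoffs max(K−S,0) = 58.1107 37.8212 9.1457 0.0000 0.0000 0.0000
step 4: (k=4,j=0): S=58.3589, K−S=48.8411, hold=48.4465 ⇒ V=48.8411 exercise | (k=4,j=1): S=82.4797, K−S=24.7203, hold=24.3257 ⇒ V=24.7203 exercise | (k=4,j=2): S=116.5700, K−S=0.0000, hold=4.8522 ⇒ V=4.8522 continue | (k=4,j=3): S=164.7505, K−S=0.0000, hold=0.0000 ⇒ V=0.0000 continue | (k=4,j=4): S=232.8449, K−S=0.0000, hold=0.0000 ⇒ V=0.0000 continue  boundary S*=82.4797
step 3: (k=3,j=0): S=69.3788, K−S=37.8212, hold=37.4265 ⇒ V=37.8212 exercise | (k=3,j=1): S=98.0543, K−S=9.1457, hold=15.3753 ⇒ V=15.3753 continue | (k=3,j=2): S=138.5820, K−S=0.0000, hold=2.5743 ⇒ V=2.5743 continue | (k=3,j=3): S=195.8605, K−S=0.0000, hold=0.0000 ⇒ V=0.0000 continue  boundary S*=69.3788
step 2: (k=2,j=0): S=82.4797, K−S=24.7203, hold=27.2273 ⇒ V=27.2273 continue | (k=2,j=1): S=116.5700, K−S=0.0000, hold=9.3564 ⇒ V=9.3564 continue | (k=2,j=2): S=164.7505, K−S=0.0000, hold=1.3658 ⇒ V=1.3658 continue  boundary S*=-
step 1: (k=1,j=0): S=98.0543, K−S=9.1457, hold=18.8033 ⇒ V=18.8033 continue | (k=1,j=1): S=138.5820, K−S=0.0000, hold=5.6001 ⇒ V=5.6001 continue  boundary S*=-
step 0: (k=0,j=0): S=116.5700, K−S=0.0000, hold=12.5844 ⇒ V=12.5844 continue  boundary S*=-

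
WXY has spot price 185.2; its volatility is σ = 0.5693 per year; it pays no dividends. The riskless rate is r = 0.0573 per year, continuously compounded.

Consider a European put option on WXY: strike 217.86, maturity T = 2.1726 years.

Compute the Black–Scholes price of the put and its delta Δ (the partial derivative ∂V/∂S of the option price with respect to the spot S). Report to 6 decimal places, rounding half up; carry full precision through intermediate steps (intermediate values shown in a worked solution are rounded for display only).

σ√T = 0.5693·√2.1726 = 0.839134
d₁ = (ln(S/K) + (r+σ²/2)T) / (σ√T) = (ln(185.2/217.86) + (0.0573+0.5693²/2)·2.1726) / 0.839134 = (-0.162416 + 0.476563) / 0.839134 = 0.374370
d₂ = d₁ − σ√T = 0.374370 − 0.839134 = -0.464764
e^{−rT} = 0.882947
N(−d₁) = 0.354065,  N(−d₂) = 0.678950
Put price V = K·e^{−rT}·N(−d₂) − S·N(−d₁) = 130.601987 − 65.572770 = 65.029217
Δ = −N(−d₁) = -0.354065

price = 65.029217
Δ = -0.354065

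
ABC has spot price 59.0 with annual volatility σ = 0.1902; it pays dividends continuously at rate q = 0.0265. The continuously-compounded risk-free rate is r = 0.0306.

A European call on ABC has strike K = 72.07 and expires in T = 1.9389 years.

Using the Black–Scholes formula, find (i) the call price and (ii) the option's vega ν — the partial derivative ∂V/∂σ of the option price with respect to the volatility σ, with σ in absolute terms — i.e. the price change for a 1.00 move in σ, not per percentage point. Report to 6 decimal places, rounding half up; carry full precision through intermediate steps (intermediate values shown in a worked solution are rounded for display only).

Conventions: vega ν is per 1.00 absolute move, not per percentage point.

price = 2.224195
ν = 26.111887

σ√T = 0.1902·√1.9389 = 0.264843
d₁ = (ln(S/K) + (r−q+σ²/2)T) / (σ√T) = (ln(59.0/72.07) + (0.0306−0.0265+0.1902²/2)·1.9389) / 0.264843 = (-0.200100 + 0.043020) / 0.264843 = -0.593107
d₂ = d₁ − σ√T = -0.593107 − 0.264843 = -0.857950
e^{−rT} = 0.942395
e^{−qT} = 0.949917
N(d₁) = 0.276555,  N(d₂) = 0.195460
Call price V = S·e^{−qT}·N(d₁) − K·e^{−rT}·N(d₂) = 15.499542 − 13.275348 = 2.224195
φ(d₁) = (1/√(2π))·e^{−d₁²/2} = 0.334598
ν = S·e^{−qT}·φ(d₁)·√T = 26.111887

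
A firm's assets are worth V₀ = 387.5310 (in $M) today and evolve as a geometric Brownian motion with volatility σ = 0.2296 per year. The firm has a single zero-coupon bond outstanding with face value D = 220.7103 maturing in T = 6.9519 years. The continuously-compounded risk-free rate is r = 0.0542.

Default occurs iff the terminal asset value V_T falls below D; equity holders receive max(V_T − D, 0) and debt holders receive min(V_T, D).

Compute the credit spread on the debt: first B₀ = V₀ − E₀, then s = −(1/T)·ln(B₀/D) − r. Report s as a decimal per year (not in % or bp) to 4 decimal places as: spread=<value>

spread=0.0035

Apply the equity-as-call identities (strike 220.7103, horizon 6.9519 years):
d₁ = [ln(V₀/D) + (r + σ²/2)T] / (σ√T)
   = [ln(387.5310/220.7103) + (0.0542 + 0.5·0.2296²)·6.9519] / (0.2296·√6.9519)
   = [0.562945 + 0.560032] / 0.605374 = 1.855013
d₂ = d₁ − σ√T = 1.855013 − 0.605374 = 1.249640
N(d₁) = 0.968203,  N(d₂) = 0.894284,  e^(−rT) = 0.686058
E₀ = V₀·N(d₁) − D·e^(−rT)·N(d₂)
   = 387.5310·0.968203 − 220.7103·0.686058·0.894284 = 239.795998
B₀ = V₀ − E₀ = 387.5310 − 239.795998 = 147.735002
spread = −(1/T)·ln(B₀/D) − r = −(1/6.9519)·ln(147.735002/220.7103) − 0.0542 = 0.00354405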